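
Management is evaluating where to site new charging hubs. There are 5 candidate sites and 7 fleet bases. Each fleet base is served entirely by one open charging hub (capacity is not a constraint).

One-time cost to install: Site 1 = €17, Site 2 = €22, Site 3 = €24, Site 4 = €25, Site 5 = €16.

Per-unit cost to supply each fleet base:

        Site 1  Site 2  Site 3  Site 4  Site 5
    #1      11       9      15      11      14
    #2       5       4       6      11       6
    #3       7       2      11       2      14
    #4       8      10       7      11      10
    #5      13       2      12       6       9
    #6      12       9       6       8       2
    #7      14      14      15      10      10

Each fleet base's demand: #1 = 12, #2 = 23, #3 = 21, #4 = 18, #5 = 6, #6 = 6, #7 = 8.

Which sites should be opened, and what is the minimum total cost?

Open Site 2, Site 3 and Site 5; minimum total cost 534.

For any fixed open set, each fleet base goes to its cheapest open site; total = fixed + service.
{Site 2, Site 3, Site 5}: #1→Site 2 9·12=108, #2→Site 2 4·23=92, #3→Site 2 2·21=42, #4→Site 3 7·18=126, #5→Site 2 2·6=12, #6→Site 5 2·6=12, #7→Site 5 10·8=80. Service 472; fixed 62; total 534.
{Site 1, Site 2, Site 5}: service 490 + fixed 55 = 545
{Site 1, Site 2, Site 3, Site 5}: service 472 + fixed 79 = 551
{Site 1, Site 2, Site 3, Site 4, Site 5}: service 472 + fixed 104 = 576
No other subset beats 534.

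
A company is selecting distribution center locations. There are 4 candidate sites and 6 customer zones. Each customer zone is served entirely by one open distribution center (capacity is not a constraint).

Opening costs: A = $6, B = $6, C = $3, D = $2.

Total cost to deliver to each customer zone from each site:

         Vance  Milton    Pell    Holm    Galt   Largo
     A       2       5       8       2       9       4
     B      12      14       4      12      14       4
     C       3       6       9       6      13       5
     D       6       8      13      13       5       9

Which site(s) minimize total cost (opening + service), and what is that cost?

For any fixed open set, each customer zone goes to its cheapest open site; total = fixed + service.
{A, D}: Vance→A 2, Milton→A 5, Pell→A 8, Holm→A 2, Galt→D 5, Largo→A 4. Service 26; fixed 8; total 34.
{A}: service 30 + fixed 6 = 36
{A, B, D}: Vance→A 2, Milton→A 5, Pell→B 4, Holm→A 2, Galt→D 5, Largo→A 4. Service 22; fixed 14; total 36.
{A, B, C, D}: Vance→A 2, Milton→A 5, Pell→B 4, Holm→A 2, Galt→D 5, Largo→A 4. Service 22; fixed 17; total 39.
(All 15 nonempty subsets were checked; A and D is lowest.)

Open A and D; minimum total cost 34.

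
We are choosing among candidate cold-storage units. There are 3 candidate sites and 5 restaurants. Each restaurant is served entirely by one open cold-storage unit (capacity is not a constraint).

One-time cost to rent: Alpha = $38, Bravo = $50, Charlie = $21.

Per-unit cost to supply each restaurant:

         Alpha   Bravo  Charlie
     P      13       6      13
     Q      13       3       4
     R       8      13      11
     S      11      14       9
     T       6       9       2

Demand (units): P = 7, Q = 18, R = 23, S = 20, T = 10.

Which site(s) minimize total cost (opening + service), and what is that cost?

Open Alpha, Bravo and Charlie; minimum total cost 589.

For any fixed open set, each restaurant goes to its cheapest open site; total = fixed + service.
{Alpha, Bravo, Charlie}: P→Bravo 6·7=42, Q→Bravo 3·18=54, R→Alpha 8·23=184, S→Charlie 9·20=180, T→Charlie 2·10=20. Service 480; fixed 109; total 589.
{Alpha, Charlie}: service 547 + fixed 59 = 606
{Bravo, Charlie}: P→Bravo 6·7=42, Q→Bravo 3·18=54, R→Charlie 11·23=253, S→Charlie 9·20=180, T→Charlie 2·10=20. Service 549; fixed 71; total 620.
{Charlie}: service 616 + fixed 21 = 637
No other subset beats 589.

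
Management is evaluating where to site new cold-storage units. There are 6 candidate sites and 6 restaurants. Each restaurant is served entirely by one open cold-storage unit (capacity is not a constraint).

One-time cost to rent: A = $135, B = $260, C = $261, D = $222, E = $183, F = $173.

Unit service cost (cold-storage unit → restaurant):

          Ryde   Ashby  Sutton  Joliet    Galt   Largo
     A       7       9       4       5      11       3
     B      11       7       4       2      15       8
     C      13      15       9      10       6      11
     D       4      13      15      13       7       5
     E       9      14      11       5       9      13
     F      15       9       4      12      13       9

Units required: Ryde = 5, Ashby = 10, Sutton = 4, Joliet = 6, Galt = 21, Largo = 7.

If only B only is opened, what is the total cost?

Total cost: 784

Each restaurant is assigned to its cheapest site among the open ones.
{B}: Ryde→B 11·5=55, Ashby→B 7·10=70, Sutton→B 4·4=16, Joliet→B 2·6=12, Galt→B 15·21=315, Largo→B 8·7=56. Service 524; fixed 260; total 784.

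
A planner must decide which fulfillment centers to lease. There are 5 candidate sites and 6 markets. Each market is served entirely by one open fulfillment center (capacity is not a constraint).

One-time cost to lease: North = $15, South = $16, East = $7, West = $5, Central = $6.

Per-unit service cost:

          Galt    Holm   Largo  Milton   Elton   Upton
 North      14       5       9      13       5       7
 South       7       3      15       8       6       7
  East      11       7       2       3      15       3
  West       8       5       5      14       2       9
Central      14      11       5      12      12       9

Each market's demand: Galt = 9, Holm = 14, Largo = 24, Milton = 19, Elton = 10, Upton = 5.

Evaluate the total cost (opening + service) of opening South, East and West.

Total cost: 273

Each market is assigned to its cheapest site among the open ones.
{South, East, West}: Galt→South 7·9=63, Holm→South 3·14=42, Largo→East 2·24=48, Milton→East 3·19=57, Elton→West 2·10=20, Upton→East 3·5=15. Service 245; fixed 28; total 273.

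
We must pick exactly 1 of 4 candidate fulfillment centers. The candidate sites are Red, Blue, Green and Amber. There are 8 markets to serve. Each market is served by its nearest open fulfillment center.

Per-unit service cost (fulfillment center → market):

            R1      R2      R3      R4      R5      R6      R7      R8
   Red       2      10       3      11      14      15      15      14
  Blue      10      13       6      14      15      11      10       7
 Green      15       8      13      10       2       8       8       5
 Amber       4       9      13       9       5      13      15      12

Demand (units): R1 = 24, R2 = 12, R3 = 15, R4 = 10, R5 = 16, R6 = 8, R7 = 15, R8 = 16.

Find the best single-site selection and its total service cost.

Choose Green only; total service cost 1047.

With exactly 1 open, each market uses its cheapest among the chosen.
{Green}: R1→Green 15·24=360, R2→Green 8·12=96, R3→Green 13·15=195, R4→Green 10·10=100, R5→Green 2·16=32, R6→Green 8·8=64, R7→Green 8·15=120, R8→Green 5·16=80. Service cost 1047.
{Amber}: service cost 1090
{Red}: service cost 1116
Among all 4 size-1 choices, {Green} is lowest.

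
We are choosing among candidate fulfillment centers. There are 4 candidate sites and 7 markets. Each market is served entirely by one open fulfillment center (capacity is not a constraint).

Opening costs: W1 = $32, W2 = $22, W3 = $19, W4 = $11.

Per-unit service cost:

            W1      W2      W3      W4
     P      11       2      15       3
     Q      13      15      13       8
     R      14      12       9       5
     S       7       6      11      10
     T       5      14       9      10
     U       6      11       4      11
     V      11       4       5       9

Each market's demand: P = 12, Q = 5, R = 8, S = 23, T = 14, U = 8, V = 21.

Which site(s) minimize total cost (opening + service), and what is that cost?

Open W1, W2 and W4; minimum total cost 509.

For any fixed open set, each market goes to its cheapest open site; total = fixed + service.
{W1, W2, W4}: P→W2 2·12=24, Q→W4 8·5=40, R→W4 5·8=40, S→W2 6·23=138, T→W1 5·14=70, U→W1 6·8=48, V→W2 4·21=84. Service 444; fixed 65; total 509.
{W1, W2, W3, W4}: P→W2 2·12=24, Q→W4 8·5=40, R→W4 5·8=40, S→W2 6·23=138, T→W1 5·14=70, U→W3 4·8=32, V→W2 4·21=84. Service 428; fixed 84; total 512.
{W2, W3, W4}: P→W2 2·12=24, Q→W4 8·5=40, R→W4 5·8=40, S→W2 6·23=138, T→W3 9·14=126, U→W3 4·8=32, V→W2 4·21=84. Service 484; fixed 52; total 536.
{W4}: service 763 + fixed 11 = 774
(All 15 nonempty subsets were checked; W1, W2 and W4 is lowest.)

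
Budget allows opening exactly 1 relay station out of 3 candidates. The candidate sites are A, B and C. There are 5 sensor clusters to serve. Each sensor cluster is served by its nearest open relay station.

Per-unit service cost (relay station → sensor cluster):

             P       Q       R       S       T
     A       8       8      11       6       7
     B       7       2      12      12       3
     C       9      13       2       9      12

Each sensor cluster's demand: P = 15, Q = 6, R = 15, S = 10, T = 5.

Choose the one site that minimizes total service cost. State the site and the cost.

Choose C only; total service cost 393.

With exactly 1 open, each sensor cluster uses its cheapest among the chosen.
{C}: P→C 9·15=135, Q→C 13·6=78, R→C 2·15=30, S→C 9·10=90, T→C 12·5=60. Service cost 393.
{A}: service cost 428
{B}: service cost 432
Among all 3 size-1 choices, {C} is lowest.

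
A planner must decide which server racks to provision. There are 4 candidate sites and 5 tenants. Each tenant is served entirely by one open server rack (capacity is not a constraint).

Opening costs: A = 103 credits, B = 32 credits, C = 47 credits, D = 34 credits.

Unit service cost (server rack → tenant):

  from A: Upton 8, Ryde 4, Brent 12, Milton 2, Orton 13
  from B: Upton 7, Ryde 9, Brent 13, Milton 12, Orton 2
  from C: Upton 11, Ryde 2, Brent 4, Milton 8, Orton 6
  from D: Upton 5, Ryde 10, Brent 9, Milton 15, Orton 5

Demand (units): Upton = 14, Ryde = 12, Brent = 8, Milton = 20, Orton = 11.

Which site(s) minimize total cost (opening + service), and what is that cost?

For any fixed open set, each tenant goes to its cheapest open site; total = fixed + service.
{A, B, C}: Upton→B 7·14=98, Ryde→C 2·12=24, Brent→C 4·8=32, Milton→A 2·20=40, Orton→B 2·11=22. Service 216; fixed 182; total 398.
{A, B, C, D}: service 188 + fixed 216 = 404
{A, C, D}: Upton→D 5·14=70, Ryde→C 2·12=24, Brent→C 4·8=32, Milton→A 2·20=40, Orton→D 5·11=55. Service 221; fixed 184; total 405.
{B}: service 572 + fixed 32 = 604
No other subset beats 398.

Open A, B and C; minimum total cost 398.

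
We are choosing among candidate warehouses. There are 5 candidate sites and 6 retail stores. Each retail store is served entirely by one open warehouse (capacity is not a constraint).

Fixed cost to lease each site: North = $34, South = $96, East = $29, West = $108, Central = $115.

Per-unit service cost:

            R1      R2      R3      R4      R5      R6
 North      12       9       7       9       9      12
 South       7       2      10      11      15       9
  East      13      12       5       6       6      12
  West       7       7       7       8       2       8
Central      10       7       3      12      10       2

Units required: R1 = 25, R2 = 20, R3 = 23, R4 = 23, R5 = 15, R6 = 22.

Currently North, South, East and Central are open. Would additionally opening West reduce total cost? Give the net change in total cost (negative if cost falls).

No — net change +48 (cost rises by 48).

Current service cost with {North, South, East, Central}: 556.
Adding West: each retail store re-picks its cheapest; new service cost 496, saving 60.
Extra fixed cost: 108. Net change = 108 − 60 = 48.
(Totals: 830 → 878.)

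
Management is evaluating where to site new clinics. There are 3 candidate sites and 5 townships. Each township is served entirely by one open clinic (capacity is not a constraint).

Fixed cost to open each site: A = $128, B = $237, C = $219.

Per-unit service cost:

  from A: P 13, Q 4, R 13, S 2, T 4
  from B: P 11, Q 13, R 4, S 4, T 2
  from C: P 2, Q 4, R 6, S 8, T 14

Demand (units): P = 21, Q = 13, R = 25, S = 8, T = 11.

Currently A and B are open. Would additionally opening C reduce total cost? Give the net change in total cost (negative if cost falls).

No — net change +30 (cost rises by 30).

Current service cost with {A, B}: 421.
Adding C: each township re-picks its cheapest; new service cost 232, saving 189.
Extra fixed cost: 219. Net change = 219 − 189 = 30.
(Totals: 786 → 816.)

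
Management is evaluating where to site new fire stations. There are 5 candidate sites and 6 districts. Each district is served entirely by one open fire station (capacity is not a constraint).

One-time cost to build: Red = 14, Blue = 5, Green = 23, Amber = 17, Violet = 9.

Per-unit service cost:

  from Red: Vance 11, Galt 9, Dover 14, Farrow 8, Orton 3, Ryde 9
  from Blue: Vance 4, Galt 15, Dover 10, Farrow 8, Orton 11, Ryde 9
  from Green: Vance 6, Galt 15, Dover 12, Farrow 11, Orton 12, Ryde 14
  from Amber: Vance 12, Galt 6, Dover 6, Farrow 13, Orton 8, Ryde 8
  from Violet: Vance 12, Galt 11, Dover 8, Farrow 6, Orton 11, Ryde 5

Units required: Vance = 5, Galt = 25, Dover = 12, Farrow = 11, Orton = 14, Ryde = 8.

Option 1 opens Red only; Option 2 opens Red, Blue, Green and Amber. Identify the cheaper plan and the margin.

Option 2 is cheaper by 169.

Option 1: {Red}: Vance→Red 11·5=55, Galt→Red 9·25=225, Dover→Red 14·12=168, Farrow→Red 8·11=88, Orton→Red 3·14=42, Ryde→Red 9·8=72. Service 650; fixed 14; total 664.
Option 2: {Red, Blue, Green, Amber}: Vance→Blue 4·5=20, Galt→Amber 6·25=150, Dover→Amber 6·12=72, Farrow→Red 8·11=88, Orton→Red 3·14=42, Ryde→Amber 8·8=64. Service 436; fixed 59; total 495.
Difference: |664 − 495| = 169.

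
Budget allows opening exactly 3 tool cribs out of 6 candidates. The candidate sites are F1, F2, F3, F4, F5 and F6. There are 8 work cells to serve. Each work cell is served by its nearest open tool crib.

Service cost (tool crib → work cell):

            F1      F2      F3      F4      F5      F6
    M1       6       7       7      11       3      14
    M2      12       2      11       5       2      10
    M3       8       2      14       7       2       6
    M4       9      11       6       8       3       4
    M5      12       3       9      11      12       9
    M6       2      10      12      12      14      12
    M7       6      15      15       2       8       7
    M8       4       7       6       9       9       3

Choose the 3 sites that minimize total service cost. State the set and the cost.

Choose F1, F2 and F5; total service cost 25.

With exactly 3 open, each work cell uses its cheapest among the chosen.
{F1, F2, F5}: M1→F5 3, M2→F2 2, M3→F2 2, M4→F5 3, M5→F2 3, M6→F1 2, M7→F1 6, M8→F1 4. Service cost 25.
{F1, F2, F6}: service cost 28
{F1, F2, F4}: service cost 29
Among all 20 size-3 choices, {F1, F2, F5} is lowest.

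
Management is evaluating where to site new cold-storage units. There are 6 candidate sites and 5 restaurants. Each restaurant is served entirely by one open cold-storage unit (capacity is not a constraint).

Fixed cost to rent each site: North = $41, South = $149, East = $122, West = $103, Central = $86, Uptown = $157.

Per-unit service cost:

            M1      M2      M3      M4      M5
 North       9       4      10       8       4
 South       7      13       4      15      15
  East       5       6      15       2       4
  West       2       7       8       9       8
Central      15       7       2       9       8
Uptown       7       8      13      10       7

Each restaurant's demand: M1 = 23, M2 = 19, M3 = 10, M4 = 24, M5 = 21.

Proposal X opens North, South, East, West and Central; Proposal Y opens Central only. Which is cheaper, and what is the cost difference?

Proposal X: {North, South, East, West, Central}: M1→West 2·23=46, M2→North 4·19=76, M3→Central 2·10=20, M4→East 2·24=48, M5→North 4·21=84. Service 274; fixed 501; total 775.
Proposal Y: {Central}: M1→Central 15·23=345, M2→Central 7·19=133, M3→Central 2·10=20, M4→Central 9·24=216, M5→Central 8·21=168. Service 882; fixed 86; total 968.
Difference: |775 − 968| = 193.

Proposal X is cheaper by 193.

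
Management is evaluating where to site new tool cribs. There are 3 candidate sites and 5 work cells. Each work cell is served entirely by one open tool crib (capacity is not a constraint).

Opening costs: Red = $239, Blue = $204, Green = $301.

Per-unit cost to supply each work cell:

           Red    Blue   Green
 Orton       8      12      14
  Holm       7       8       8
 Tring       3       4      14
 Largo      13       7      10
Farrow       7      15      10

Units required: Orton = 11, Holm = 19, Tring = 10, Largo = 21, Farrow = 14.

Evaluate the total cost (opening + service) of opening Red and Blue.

Total cost: 939

Each work cell is assigned to its cheapest site among the open ones.
{Red, Blue}: Orton→Red 8·11=88, Holm→Red 7·19=133, Tring→Red 3·10=30, Largo→Blue 7·21=147, Farrow→Red 7·14=98. Service 496; fixed 443; total 939.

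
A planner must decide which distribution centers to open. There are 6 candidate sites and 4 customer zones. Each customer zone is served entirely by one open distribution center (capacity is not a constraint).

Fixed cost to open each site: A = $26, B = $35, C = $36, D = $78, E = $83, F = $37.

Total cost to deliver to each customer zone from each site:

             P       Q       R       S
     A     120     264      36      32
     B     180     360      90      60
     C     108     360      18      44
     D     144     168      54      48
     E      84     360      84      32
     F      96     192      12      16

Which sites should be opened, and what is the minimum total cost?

For any fixed open set, each customer zone goes to its cheapest open site; total = fixed + service.
{F}: P→F 96, Q→F 192, R→F 12, S→F 16. Service 316; fixed 37; total 353.
{A, F}: service 316 + fixed 63 = 379
{B, F}: service 316 + fixed 72 = 388
{A, B, C, D, E, F}: service 280 + fixed 295 = 575
No other subset beats 353.

Open F only; minimum total cost 353.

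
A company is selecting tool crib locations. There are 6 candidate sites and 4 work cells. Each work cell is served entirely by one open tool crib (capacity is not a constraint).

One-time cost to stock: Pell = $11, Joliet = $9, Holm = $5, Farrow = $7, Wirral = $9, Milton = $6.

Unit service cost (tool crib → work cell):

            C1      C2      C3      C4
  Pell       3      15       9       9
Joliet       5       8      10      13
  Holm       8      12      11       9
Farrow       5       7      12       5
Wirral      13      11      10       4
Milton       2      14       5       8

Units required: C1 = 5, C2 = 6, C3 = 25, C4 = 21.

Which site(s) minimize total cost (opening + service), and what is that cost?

Open Farrow, Wirral and Milton; minimum total cost 283.

For any fixed open set, each work cell goes to its cheapest open site; total = fixed + service.
{Farrow, Wirral, Milton}: C1→Milton 2·5=10, C2→Farrow 7·6=42, C3→Milton 5·25=125, C4→Wirral 4·21=84. Service 261; fixed 22; total 283.
{Holm, Farrow, Wirral, Milton}: C1→Milton 2·5=10, C2→Farrow 7·6=42, C3→Milton 5·25=125, C4→Wirral 4·21=84. Service 261; fixed 27; total 288.
{Joliet, Wirral, Milton}: C1→Milton 2·5=10, C2→Joliet 8·6=48, C3→Milton 5·25=125, C4→Wirral 4·21=84. Service 267; fixed 24; total 291.
{Pell, Joliet, Holm, Farrow, Wirral, Milton}: C1→Milton 2·5=10, C2→Farrow 7·6=42, C3→Milton 5·25=125, C4→Wirral 4·21=84. Service 261; fixed 47; total 308.
No other subset beats 283.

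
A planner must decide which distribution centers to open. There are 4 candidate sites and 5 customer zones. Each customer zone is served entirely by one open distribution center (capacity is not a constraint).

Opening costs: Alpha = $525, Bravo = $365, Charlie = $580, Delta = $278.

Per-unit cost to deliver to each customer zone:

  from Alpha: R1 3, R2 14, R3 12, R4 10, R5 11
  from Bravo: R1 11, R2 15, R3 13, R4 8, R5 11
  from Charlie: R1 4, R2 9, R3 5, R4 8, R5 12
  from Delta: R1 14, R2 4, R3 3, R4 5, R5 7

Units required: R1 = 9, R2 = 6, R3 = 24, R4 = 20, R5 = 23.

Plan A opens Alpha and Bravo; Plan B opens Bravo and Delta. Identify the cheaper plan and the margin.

Plan B is cheaper by 603.

Plan A: {Alpha, Bravo}: R1→Alpha 3·9=27, R2→Alpha 14·6=84, R3→Alpha 12·24=288, R4→Bravo 8·20=160, R5→Alpha 11·23=253. Service 812; fixed 890; total 1702.
Plan B: {Bravo, Delta}: R1→Bravo 11·9=99, R2→Delta 4·6=24, R3→Delta 3·24=72, R4→Delta 5·20=100, R5→Delta 7·23=161. Service 456; fixed 643; total 1099.
Difference: |1702 − 1099| = 603.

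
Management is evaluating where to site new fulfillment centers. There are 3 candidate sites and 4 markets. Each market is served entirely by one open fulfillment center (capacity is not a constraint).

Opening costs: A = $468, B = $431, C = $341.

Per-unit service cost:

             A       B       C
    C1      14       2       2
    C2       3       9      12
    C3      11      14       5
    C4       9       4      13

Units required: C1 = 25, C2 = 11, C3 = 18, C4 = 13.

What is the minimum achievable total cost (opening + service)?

For any fixed open set, each market goes to its cheapest open site; total = fixed + service.
{C}: C1→C 2·25=50, C2→C 12·11=132, C3→C 5·18=90, C4→C 13·13=169. Service 441; fixed 341; total 782.
{B}: service 453 + fixed 431 = 884
{B, C}: C1→B 2·25=50, C2→B 9·11=99, C3→C 5·18=90, C4→B 4·13=52. Service 291; fixed 772; total 1063.
{A, B, C}: service 225 + fixed 1240 = 1465
No other subset beats 782.

Minimum total cost: 782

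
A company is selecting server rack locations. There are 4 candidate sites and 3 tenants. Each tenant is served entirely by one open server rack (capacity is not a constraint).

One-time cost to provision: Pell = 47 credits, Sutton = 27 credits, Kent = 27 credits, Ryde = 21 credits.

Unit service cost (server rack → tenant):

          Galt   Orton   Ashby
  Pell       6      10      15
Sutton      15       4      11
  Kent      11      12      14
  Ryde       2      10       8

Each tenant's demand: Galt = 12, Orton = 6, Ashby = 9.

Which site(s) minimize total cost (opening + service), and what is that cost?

For any fixed open set, each tenant goes to its cheapest open site; total = fixed + service.
{Sutton, Ryde}: Galt→Ryde 2·12=24, Orton→Sutton 4·6=24, Ashby→Ryde 8·9=72. Service 120; fixed 48; total 168.
{Ryde}: Galt→Ryde 2·12=24, Orton→Ryde 10·6=60, Ashby→Ryde 8·9=72. Service 156; fixed 21; total 177.
{Sutton, Kent, Ryde}: service 120 + fixed 75 = 195
{Pell, Sutton, Kent, Ryde}: service 120 + fixed 122 = 242
No other subset beats 168.

Open Sutton and Ryde; minimum total cost 168.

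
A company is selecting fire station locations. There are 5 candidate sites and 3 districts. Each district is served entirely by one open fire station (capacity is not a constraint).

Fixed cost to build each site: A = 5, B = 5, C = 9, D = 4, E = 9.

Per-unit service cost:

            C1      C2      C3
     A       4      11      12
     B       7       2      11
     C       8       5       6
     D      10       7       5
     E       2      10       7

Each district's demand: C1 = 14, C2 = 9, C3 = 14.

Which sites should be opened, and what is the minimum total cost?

For any fixed open set, each district goes to its cheapest open site; total = fixed + service.
{B, D, E}: C1→E 2·14=28, C2→B 2·9=18, C3→D 5·14=70. Service 116; fixed 18; total 134.
{A, B, D, E}: C1→E 2·14=28, C2→B 2·9=18, C3→D 5·14=70. Service 116; fixed 23; total 139.
{B, C, D, E}: C1→E 2·14=28, C2→B 2·9=18, C3→D 5·14=70. Service 116; fixed 27; total 143.
{A, B, C, D, E}: service 116 + fixed 32 = 148
No other subset beats 134.

Open B, D and E; minimum total cost 134.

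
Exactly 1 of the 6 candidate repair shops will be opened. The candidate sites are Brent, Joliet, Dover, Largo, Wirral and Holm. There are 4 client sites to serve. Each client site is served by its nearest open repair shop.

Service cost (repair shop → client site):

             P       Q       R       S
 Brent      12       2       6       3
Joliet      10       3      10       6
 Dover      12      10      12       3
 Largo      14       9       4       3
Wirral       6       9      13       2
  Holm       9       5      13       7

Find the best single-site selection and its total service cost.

With exactly 1 open, each client site uses its cheapest among the chosen.
{Brent}: P→Brent 12, Q→Brent 2, R→Brent 6, S→Brent 3. Service cost 23.
{Joliet}: service cost 29
{Largo}: service cost 30
Among all 6 size-1 choices, {Brent} is lowest.

Choose Brent only; total service cost 23.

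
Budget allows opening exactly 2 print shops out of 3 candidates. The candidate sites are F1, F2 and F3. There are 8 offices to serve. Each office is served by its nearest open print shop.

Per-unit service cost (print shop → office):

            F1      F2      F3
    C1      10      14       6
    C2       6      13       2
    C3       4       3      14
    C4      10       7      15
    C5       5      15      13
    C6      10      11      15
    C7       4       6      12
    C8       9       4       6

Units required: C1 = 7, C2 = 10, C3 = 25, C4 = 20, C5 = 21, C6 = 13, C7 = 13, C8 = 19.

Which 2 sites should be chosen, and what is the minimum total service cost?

With exactly 2 open, each office uses its cheapest among the chosen.
{F1, F2}: C1→F1 10·7=70, C2→F1 6·10=60, C3→F2 3·25=75, C4→F2 7·20=140, C5→F1 5·21=105, C6→F1 10·13=130, C7→F1 4·13=52, C8→F2 4·19=76. Service cost 708.
{F1, F3}: service cost 763
{F2, F3}: service cost 847
Among all 3 size-2 choices, {F1, F2} is lowest.

Choose F1 and F2; total service cost 708.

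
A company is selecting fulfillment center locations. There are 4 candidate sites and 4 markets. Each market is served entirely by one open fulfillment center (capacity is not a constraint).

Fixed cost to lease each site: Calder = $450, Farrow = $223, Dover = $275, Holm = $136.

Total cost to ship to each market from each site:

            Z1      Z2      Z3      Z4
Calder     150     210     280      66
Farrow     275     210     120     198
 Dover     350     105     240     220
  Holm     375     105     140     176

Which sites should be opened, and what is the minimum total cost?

Open Holm only; minimum total cost 932.

For any fixed open set, each market goes to its cheapest open site; total = fixed + service.
{Holm}: Z1→Holm 375, Z2→Holm 105, Z3→Holm 140, Z4→Holm 176. Service 796; fixed 136; total 932.
{Farrow}: service 803 + fixed 223 = 1026
{Farrow, Holm}: service 676 + fixed 359 = 1035
{Calder, Farrow, Dover, Holm}: service 441 + fixed 1084 = 1525
No other subset beats 932.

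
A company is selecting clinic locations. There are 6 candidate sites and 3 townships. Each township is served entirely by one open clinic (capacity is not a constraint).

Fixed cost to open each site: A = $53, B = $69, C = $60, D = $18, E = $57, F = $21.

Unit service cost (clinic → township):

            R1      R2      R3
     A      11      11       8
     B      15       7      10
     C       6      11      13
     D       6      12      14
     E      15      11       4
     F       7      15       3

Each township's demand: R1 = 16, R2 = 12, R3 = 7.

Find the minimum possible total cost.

For any fixed open set, each township goes to its cheapest open site; total = fixed + service.
{D, F}: R1→D 6·16=96, R2→D 12·12=144, R3→F 3·7=21. Service 261; fixed 39; total 300.
{B, F}: service 217 + fixed 90 = 307
{B, D, F}: R1→D 6·16=96, R2→B 7·12=84, R3→F 3·7=21. Service 201; fixed 108; total 309.
{A, B, C, D, E, F}: R1→C 6·16=96, R2→B 7·12=84, R3→F 3·7=21. Service 201; fixed 278; total 479.
No other subset beats 300.

Minimum total cost: 300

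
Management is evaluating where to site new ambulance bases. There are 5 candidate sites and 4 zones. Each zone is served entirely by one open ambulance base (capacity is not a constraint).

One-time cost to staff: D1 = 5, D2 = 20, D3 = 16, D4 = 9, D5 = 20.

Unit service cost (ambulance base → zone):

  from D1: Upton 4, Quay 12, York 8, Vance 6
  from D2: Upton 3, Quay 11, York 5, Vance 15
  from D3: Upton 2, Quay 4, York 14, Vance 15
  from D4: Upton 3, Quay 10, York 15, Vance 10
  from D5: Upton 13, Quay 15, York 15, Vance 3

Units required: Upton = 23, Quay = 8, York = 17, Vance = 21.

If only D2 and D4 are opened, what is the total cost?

Each zone is assigned to its cheapest site among the open ones.
{D2, D4}: Upton→D2 3·23=69, Quay→D4 10·8=80, York→D2 5·17=85, Vance→D4 10·21=210. Service 444; fixed 29; total 473.

Total cost: 473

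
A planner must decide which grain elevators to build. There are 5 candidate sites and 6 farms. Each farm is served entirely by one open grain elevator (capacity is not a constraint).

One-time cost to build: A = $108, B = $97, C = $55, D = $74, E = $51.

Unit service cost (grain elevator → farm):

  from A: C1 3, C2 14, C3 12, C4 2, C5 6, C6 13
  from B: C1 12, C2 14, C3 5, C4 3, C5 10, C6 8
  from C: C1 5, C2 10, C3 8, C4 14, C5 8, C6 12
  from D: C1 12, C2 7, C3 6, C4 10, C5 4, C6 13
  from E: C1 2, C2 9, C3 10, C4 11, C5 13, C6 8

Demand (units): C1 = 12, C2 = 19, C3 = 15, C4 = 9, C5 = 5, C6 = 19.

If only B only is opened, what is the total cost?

Each farm is assigned to its cheapest site among the open ones.
{B}: C1→B 12·12=144, C2→B 14·19=266, C3→B 5·15=75, C4→B 3·9=27, C5→B 10·5=50, C6→B 8·19=152. Service 714; fixed 97; total 811.

Total cost: 811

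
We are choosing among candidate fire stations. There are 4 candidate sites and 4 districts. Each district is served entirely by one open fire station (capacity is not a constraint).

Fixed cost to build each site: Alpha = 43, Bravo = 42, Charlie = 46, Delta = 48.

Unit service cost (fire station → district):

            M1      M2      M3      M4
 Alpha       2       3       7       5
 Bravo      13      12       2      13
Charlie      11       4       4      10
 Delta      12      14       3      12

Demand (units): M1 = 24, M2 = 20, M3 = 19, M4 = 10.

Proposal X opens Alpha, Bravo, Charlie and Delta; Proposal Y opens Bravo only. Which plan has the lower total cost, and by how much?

Proposal X: {Alpha, Bravo, Charlie, Delta}: M1→Alpha 2·24=48, M2→Alpha 3·20=60, M3→Bravo 2·19=38, M4→Alpha 5·10=50. Service 196; fixed 179; total 375.
Proposal Y: {Bravo}: M1→Bravo 13·24=312, M2→Bravo 12·20=240, M3→Bravo 2·19=38, M4→Bravo 13·10=130. Service 720; fixed 42; total 762.
Difference: |375 − 762| = 387.

Proposal X is cheaper by 387.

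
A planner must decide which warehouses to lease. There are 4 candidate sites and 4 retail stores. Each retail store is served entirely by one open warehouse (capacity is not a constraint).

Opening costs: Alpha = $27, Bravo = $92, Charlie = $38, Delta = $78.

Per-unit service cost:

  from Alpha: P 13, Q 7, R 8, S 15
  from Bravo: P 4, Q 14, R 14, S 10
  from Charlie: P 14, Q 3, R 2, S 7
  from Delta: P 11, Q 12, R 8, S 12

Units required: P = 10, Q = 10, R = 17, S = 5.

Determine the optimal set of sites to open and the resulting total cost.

Open Bravo and Charlie; minimum total cost 269.

For any fixed open set, each retail store goes to its cheapest open site; total = fixed + service.
{Bravo, Charlie}: P→Bravo 4·10=40, Q→Charlie 3·10=30, R→Charlie 2·17=34, S→Charlie 7·5=35. Service 139; fixed 130; total 269.
{Charlie}: service 239 + fixed 38 = 277
{Alpha, Charlie}: P→Alpha 13·10=130, Q→Charlie 3·10=30, R→Charlie 2·17=34, S→Charlie 7·5=35. Service 229; fixed 65; total 294.
{Alpha, Bravo, Charlie, Delta}: P→Bravo 4·10=40, Q→Charlie 3·10=30, R→Charlie 2·17=34, S→Charlie 7·5=35. Service 139; fixed 235; total 374.
No other subset beats 269.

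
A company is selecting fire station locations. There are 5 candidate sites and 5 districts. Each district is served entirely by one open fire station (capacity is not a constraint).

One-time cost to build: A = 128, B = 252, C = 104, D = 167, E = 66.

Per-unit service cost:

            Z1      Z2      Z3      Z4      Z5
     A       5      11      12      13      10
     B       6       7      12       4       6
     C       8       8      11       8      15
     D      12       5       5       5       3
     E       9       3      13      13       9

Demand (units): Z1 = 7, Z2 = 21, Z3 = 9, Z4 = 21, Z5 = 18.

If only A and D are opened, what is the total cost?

Total cost: 639

Each district is assigned to its cheapest site among the open ones.
{A, D}: Z1→A 5·7=35, Z2→D 5·21=105, Z3→D 5·9=45, Z4→D 5·21=105, Z5→D 3·18=54. Service 344; fixed 295; total 639.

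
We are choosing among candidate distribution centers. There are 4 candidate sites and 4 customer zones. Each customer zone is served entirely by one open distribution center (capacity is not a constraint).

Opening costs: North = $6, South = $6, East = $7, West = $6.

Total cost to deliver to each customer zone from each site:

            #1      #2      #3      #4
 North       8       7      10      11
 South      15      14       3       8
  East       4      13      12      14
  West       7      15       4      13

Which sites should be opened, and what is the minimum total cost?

Open North and South; minimum total cost 38.

For any fixed open set, each customer zone goes to its cheapest open site; total = fixed + service.
{North, South}: #1→North 8, #2→North 7, #3→South 3, #4→South 8. Service 26; fixed 12; total 38.
{North, South, East}: #1→East 4, #2→North 7, #3→South 3, #4→South 8. Service 22; fixed 19; total 41.
{North, West}: #1→West 7, #2→North 7, #3→West 4, #4→North 11. Service 29; fixed 12; total 41.
{North, South, East, West}: #1→East 4, #2→North 7, #3→South 3, #4→South 8. Service 22; fixed 25; total 47.
No other subset beats 38.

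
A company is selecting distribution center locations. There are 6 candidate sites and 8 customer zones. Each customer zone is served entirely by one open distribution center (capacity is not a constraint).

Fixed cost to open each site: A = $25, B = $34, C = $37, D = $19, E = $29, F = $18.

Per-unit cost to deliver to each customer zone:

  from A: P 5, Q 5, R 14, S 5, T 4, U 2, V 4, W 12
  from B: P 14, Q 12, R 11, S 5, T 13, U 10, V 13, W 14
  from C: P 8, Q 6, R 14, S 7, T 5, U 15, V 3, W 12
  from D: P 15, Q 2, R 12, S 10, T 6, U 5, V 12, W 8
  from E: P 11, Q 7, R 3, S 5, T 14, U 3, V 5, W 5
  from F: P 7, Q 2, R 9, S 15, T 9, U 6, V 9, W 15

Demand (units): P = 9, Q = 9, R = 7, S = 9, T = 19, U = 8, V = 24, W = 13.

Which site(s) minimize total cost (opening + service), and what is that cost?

Open A, E and F; minimum total cost 454.

For any fixed open set, each customer zone goes to its cheapest open site; total = fixed + service.
{A, E, F}: P→A 5·9=45, Q→F 2·9=18, R→E 3·7=21, S→A 5·9=45, T→A 4·19=76, U→A 2·8=16, V→A 4·24=96, W→E 5·13=65. Service 382; fixed 72; total 454.
{A, D, E}: service 382 + fixed 73 = 455
{A, E}: service 409 + fixed 54 = 463
{A, B, C, D, E, F}: P→A 5·9=45, Q→D 2·9=18, R→E 3·7=21, S→A 5·9=45, T→A 4·19=76, U→A 2·8=16, V→C 3·24=72, W→E 5·13=65. Service 358; fixed 162; total 520.
No other subset beats 454.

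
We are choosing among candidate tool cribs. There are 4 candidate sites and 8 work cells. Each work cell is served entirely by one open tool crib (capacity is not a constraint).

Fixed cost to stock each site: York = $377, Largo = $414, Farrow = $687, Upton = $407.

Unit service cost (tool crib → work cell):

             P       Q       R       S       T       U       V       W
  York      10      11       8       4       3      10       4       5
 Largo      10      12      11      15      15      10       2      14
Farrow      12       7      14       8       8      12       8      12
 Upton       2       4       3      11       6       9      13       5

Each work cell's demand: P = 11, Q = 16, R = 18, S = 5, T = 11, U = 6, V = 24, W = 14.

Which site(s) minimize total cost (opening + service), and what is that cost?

Open York only; minimum total cost 1086.

For any fixed open set, each work cell goes to its cheapest open site; total = fixed + service.
{York}: P→York 10·11=110, Q→York 11·16=176, R→York 8·18=144, S→York 4·5=20, T→York 3·11=33, U→York 10·6=60, V→York 4·24=96, W→York 5·14=70. Service 709; fixed 377; total 1086.
{Upton}: P→Upton 2·11=22, Q→Upton 4·16=64, R→Upton 3·18=54, S→Upton 11·5=55, T→Upton 6·11=66, U→Upton 9·6=54, V→Upton 13·24=312, W→Upton 5·14=70. Service 697; fixed 407; total 1104.
{York, Upton}: service 413 + fixed 784 = 1197
{York, Largo, Farrow, Upton}: service 365 + fixed 1885 = 2250
No other subset beats 1086.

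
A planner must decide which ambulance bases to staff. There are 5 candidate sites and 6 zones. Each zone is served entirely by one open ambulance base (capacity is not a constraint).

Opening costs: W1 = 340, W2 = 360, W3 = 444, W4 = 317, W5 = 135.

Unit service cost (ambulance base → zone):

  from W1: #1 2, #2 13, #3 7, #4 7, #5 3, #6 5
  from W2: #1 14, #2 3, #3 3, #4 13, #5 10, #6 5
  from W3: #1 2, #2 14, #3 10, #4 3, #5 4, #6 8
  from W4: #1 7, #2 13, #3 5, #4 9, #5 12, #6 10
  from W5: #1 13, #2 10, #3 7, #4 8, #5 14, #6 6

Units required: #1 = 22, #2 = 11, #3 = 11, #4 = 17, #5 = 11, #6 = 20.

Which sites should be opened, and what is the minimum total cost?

Open W1 only; minimum total cost 856.

For any fixed open set, each zone goes to its cheapest open site; total = fixed + service.
{W1}: #1→W1 2·22=44, #2→W1 13·11=143, #3→W1 7·11=77, #4→W1 7·17=119, #5→W1 3·11=33, #6→W1 5·20=100. Service 516; fixed 340; total 856.
{W1, W5}: #1→W1 2·22=44, #2→W5 10·11=110, #3→W1 7·11=77, #4→W1 7·17=119, #5→W1 3·11=33, #6→W1 5·20=100. Service 483; fixed 475; total 958.
{W3}: service 563 + fixed 444 = 1007
{W1, W2, W3, W4, W5}: #1→W1 2·22=44, #2→W2 3·11=33, #3→W2 3·11=33, #4→W3 3·17=51, #5→W1 3·11=33, #6→W1 5·20=100. Service 294; fixed 1596; total 1890.
No other subset beats 856.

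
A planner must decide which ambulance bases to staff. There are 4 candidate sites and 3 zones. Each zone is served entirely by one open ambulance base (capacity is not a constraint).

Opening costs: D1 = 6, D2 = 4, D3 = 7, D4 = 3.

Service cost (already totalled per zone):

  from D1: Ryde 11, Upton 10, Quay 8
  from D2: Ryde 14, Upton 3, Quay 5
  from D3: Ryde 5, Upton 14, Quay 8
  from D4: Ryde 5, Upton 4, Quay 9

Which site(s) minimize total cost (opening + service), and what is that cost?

Open D2 and D4; minimum total cost 20.

For any fixed open set, each zone goes to its cheapest open site; total = fixed + service.
{D2, D4}: Ryde→D4 5, Upton→D2 3, Quay→D2 5. Service 13; fixed 7; total 20.
{D4}: service 18 + fixed 3 = 21
{D2, D3}: service 13 + fixed 11 = 24
{D1, D2, D3, D4}: service 13 + fixed 20 = 33
No other subset beats 20.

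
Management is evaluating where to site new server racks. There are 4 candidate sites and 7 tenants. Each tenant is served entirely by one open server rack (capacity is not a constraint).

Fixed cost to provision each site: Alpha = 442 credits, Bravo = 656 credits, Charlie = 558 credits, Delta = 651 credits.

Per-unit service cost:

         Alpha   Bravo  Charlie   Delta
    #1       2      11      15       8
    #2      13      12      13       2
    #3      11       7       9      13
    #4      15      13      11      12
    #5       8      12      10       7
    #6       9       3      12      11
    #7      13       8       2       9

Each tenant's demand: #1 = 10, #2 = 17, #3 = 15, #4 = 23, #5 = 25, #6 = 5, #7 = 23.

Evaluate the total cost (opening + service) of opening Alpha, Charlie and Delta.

Total cost: 2359

Each tenant is assigned to its cheapest site among the open ones.
{Alpha, Charlie, Delta}: #1→Alpha 2·10=20, #2→Delta 2·17=34, #3→Charlie 9·15=135, #4→Charlie 11·23=253, #5→Delta 7·25=175, #6→Alpha 9·5=45, #7→Charlie 2·23=46. Service 708; fixed 1651; total 2359.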